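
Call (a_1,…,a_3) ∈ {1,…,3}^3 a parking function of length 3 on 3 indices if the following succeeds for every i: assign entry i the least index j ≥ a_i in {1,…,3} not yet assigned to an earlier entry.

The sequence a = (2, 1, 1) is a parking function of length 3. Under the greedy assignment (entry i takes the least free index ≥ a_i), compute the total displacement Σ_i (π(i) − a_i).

Σπ = 3·4/2 = 6 (π permutes [3]); Σa = 2+1+1 = 4; disp = 6−4 = 2.

2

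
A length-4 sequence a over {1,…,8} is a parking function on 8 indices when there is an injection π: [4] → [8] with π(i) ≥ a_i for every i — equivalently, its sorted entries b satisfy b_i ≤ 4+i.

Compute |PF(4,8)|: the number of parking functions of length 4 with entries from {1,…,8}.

|PF| = 5·9^3 = 5·729 = 3645 [KW]
One tuple (3,8,1,3) → sorted (1,3,3,8): b_i ≤ 4+i ∀i, a PF.

3645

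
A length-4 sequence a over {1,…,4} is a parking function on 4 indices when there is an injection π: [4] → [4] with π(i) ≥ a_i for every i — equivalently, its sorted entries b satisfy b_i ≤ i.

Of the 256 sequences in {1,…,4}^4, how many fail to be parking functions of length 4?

#PF = (4−4+1)·(4+1)^(4−1) = 1 · 125 = 125 [KW]
Example (4,4,3,4) → sorted (3,4,4,4): b_1=3>1, not a PF.
Total 256; non-PF = 256−125 = 131

131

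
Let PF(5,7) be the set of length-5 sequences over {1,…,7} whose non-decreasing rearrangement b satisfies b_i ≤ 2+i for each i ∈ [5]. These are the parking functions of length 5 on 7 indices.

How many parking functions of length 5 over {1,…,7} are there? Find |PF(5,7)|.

12288

|PF(5,7)| = 3·8^4 = 3·4096 = 12288 [KW]
One tuple (6,1,7,5,2) → sorted (1,2,5,6,7): b_i ≤ 2+i ∀i, a PF.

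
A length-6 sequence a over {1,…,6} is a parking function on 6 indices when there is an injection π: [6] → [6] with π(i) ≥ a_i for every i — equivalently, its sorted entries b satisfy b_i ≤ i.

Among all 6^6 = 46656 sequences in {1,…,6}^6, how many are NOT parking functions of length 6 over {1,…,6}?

|PF(6,6)| = 1·7^5 = 1·16807 = 16807 (Konheim–Weiss)
One tuple (5,3,6,3,3,6) → sorted (3,3,3,5,6,6): b_1=3>1, not a PF.
So 46656 − 16807 = 29849 fail.

29849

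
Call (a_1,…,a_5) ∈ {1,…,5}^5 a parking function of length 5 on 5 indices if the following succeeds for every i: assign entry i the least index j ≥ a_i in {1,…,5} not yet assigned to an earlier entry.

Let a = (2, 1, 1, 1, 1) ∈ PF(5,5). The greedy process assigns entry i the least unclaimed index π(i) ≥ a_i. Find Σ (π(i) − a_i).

9

Σπ = 5·6/2 = 15 (π permutes [5]); Σa = 2+1+1+1+1 = 6; disp = 15−6 = 9.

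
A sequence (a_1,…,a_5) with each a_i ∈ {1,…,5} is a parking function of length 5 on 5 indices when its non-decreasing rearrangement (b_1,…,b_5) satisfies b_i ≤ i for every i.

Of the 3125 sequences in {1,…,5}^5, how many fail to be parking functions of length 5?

1829

Count = (5+1−5)·(5+1)^{5−1} = 1×1296 = 1296 [KW]
One tuple (3,3,3,3,4) → sorted (3,3,3,3,4): b_1=3>1, not a PF.
Total 3125; non-PF = 3125−1296 = 1829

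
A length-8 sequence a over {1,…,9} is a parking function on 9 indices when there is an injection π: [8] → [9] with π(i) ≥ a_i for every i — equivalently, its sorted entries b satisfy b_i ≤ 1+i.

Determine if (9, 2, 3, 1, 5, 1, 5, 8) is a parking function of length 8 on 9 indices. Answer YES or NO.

Sorted: b = (1, 1, 2, 3, 5, 5, 8, 9).
  b_1=1 ≤ 2
  b_2=1 ≤ 3
  b_3=2 ≤ 4
  b_4=3 ≤ 5
  b_5=5 ≤ 6
  b_6=5 ≤ 7
  b_7=8 ≤ 8
  b_8=9 ≤ 9
All bounds hold ⇒ YES

YES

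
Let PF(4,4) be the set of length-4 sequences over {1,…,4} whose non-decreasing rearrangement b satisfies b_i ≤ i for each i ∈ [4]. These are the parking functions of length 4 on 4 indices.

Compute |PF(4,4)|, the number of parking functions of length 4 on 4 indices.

125

Count = 1·5^3 = 1 · 125 = 125 [KW]
Check (1,3,4,1) → sorted (1,1,3,4): b_i ≤ i ∀i, a PF.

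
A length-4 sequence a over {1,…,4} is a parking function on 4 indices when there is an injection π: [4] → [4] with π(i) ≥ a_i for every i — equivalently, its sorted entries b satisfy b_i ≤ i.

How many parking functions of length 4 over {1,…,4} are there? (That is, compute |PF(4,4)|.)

125

Count = (4+1−4)·(4+1)^{4−1} = 1 · 125 = 125
Check (2,4,1,1) → sorted (1,1,2,4): b_i ≤ i ∀i, a PF.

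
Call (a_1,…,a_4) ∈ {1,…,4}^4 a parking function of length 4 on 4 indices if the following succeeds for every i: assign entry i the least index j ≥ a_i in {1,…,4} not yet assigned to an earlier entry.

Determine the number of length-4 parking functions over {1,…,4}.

125

|PF(4,4)| = (4+1−4)·(4+1)^{4−1} = 1·125 = 125
E.g. (4,1,1,2) → sorted (1,1,2,4): b_i ≤ i ∀i, a PF.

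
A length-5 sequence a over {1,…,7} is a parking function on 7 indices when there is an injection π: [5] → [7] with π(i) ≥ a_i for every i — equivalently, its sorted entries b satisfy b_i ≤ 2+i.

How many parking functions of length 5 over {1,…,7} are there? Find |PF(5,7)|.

12288

#PF = (7+1−5)·(7+1)^{5−1} = 3×4096 = 12288 (Pollak)
One tuple (3,6,7,1,3) → sorted (1,3,3,6,7): b_i ≤ 2+i ∀i, a PF.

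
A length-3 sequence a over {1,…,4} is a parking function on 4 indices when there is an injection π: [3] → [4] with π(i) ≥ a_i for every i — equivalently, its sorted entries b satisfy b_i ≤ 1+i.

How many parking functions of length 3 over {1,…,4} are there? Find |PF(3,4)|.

#PF = 2·5^2 = 2 · 25 = 50 (Pollak)
One tuple (1,2,4) → sorted (1,2,4): b_i ≤ 1+i ∀i, a PF.

50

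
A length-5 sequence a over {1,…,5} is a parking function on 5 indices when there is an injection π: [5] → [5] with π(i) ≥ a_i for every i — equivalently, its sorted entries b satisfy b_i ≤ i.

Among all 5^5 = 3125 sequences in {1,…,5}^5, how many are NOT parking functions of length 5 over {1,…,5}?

1829

Count = 1·6^4 = 1×1296 = 1296
E.g. (2,4,2,5,2) → sorted (2,2,2,4,5): b_1=2>1, not a PF.
So 3125 − 1296 = 1829 fail.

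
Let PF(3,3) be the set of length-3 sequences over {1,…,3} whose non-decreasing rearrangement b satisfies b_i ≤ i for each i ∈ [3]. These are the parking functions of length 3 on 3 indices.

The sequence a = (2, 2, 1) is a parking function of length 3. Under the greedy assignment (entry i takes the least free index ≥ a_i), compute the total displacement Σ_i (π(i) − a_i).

1

Σπ = 3·4/2 = 6 (π permutes [3]); Σa = 2+2+1 = 5; disp = 6−5 = 1.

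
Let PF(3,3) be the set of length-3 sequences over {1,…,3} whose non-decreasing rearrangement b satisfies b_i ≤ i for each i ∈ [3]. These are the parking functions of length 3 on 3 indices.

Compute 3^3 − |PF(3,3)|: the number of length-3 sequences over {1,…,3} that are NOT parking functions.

11

|PF(3,3)| = (4−3)·4^(3−1) = 1·16 = 16
E.g. (2,3,3) → sorted (2,3,3): b_1=2>1, not a PF.
Total 27; non-PF = 27−16 = 11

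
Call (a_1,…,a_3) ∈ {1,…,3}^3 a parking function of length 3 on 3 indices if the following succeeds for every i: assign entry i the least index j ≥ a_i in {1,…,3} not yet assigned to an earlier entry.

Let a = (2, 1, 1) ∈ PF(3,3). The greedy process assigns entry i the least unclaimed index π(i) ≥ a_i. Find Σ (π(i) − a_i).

Σπ = 6 ({1..3} each once); Σa = 2+1+1 = 4; disp = 6−4 = 2.

2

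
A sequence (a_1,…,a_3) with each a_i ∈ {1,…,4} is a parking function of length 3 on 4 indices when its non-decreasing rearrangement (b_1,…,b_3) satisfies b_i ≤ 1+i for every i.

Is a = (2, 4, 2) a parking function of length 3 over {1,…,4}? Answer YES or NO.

Order a: b = (2, 2, 4).
  b_1=2 ≤ 2
  b_2=2 ≤ 3
  b_3=4 ≤ 4
All bounds hold ⇒ YES

YES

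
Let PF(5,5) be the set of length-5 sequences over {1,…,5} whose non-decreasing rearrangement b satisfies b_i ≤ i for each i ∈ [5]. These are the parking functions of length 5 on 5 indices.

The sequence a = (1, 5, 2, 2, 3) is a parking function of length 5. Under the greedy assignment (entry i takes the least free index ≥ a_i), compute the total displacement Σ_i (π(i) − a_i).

Σπ(i) = 1+…+5 = 15; Σa = 1+5+2+2+3 = 13; disp = 15−13 = 2.

2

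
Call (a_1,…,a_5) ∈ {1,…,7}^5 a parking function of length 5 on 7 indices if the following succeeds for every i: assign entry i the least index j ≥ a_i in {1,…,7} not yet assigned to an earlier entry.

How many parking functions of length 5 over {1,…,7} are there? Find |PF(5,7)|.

12288

#PF = (8−5)·8^(5−1) = 3×4096 = 12288
E.g. (1,2,5,2,5) → sorted (1,2,2,5,5): b_i ≤ 2+i ∀i, a PF.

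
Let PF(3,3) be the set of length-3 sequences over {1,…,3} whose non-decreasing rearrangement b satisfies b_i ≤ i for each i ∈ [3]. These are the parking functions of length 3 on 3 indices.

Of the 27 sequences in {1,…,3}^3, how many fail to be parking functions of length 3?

11

|PF(3,3)| = (4−3)·4^(3−1) = 1·16 = 16 (Pollak)
E.g. (3,3,3) → sorted (3,3,3): b_1=3>1, not a PF.
3^3 − 16 = 27 − 16 = 11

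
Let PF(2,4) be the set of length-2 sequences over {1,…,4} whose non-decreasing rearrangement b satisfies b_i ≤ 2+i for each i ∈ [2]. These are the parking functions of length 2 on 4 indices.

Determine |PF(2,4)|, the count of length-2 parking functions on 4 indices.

Count = (5−2)·5^(2−1) = 3×5 = 15
One tuple (3,4) → sorted (3,4): b_i ≤ 2+i ∀i, a PF.

15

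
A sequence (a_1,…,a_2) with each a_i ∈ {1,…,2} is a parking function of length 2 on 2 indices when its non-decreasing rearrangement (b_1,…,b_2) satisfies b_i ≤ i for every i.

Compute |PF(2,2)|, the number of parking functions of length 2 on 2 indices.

3

|PF| = (3−2)·3^(2−1) = 1·3 = 3 (Pollak)
E.g. (2,1) → sorted (1,2): b_i ≤ i ∀i, a PF.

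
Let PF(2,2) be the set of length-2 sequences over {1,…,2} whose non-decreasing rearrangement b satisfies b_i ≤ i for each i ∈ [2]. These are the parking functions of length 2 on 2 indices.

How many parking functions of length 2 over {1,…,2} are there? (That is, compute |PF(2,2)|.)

3

#PF = 1·3^1 = 1×3 = 3 (Pollak)
Check (1,2) → sorted (1,2): b_i ≤ i ∀i, a PF.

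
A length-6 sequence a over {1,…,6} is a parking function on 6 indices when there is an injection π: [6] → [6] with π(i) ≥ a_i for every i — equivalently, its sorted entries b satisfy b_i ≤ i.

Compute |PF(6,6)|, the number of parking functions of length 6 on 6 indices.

16807

#PF = (6−6+1)·(6+1)^(6−1) = 1 · 16807 = 16807 (Konheim–Weiss)
One tuple (2,6,2,1,3,1) → sorted (1,1,2,2,3,6): b_i ≤ i ∀i, a PF.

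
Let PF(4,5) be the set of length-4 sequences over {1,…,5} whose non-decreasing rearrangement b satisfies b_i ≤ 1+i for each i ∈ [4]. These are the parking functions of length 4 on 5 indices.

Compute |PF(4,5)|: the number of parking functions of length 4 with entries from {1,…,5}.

|PF| = (5+1−4)·(5+1)^{4−1} = 2·216 = 432 (Pollak)
E.g. (2,1,1,4) → sorted (1,1,2,4): b_i ≤ 1+i ∀i, a PF.

432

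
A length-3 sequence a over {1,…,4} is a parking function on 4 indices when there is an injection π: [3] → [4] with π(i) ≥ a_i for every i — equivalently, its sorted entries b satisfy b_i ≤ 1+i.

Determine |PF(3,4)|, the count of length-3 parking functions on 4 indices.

50

|PF| = (4+1−3)·(4+1)^{3−1} = 2·25 = 50 (Konheim–Weiss)
Check (1,2,1) → sorted (1,1,2): b_i ≤ 1+i ∀i, a PF.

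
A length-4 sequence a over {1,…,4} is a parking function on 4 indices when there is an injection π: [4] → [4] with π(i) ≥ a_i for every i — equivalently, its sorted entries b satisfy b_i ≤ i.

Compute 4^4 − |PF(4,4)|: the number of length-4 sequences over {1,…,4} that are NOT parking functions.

Count = (4+1−4)·(4+1)^{4−1} = 1 · 125 = 125 (Konheim–Weiss)
E.g. (3,4,4,4) → sorted (3,4,4,4): b_1=3>1, not a PF.
So 256 − 125 = 131 fail.

131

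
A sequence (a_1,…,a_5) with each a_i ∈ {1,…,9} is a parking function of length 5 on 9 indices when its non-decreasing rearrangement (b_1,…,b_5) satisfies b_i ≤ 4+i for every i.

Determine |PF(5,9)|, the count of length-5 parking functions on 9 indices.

50000

Count = (9+1−5)·(9+1)^{5−1} = 5·10000 = 50000 (Pollak)
Example (5,7,4,5,1) → sorted (1,4,5,5,7): b_i ≤ 4+i ∀i, a PF.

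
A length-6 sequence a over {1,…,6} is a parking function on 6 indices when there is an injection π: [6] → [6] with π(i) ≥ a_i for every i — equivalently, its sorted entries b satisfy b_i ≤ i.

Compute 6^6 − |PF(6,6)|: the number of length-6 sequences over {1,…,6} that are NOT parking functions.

Count = (7−6)·7^(6−1) = 1×16807 = 16807 (Pollak)
Check (5,4,3,6,5,5) → sorted (3,4,5,5,5,6): b_1=3>1, not a PF.
So 46656 − 16807 = 29849 fail.

29849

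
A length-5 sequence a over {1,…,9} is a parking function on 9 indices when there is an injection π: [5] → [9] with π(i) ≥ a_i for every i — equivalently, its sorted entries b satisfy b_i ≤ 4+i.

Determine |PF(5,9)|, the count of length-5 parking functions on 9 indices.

50000

#PF = (10−5)·10^(5−1) = 5 · 10000 = 50000 (Konheim–Weiss)
Example (9,5,8,6,3) → sorted (3,5,6,8,9): b_i ≤ 4+i ∀i, a PF.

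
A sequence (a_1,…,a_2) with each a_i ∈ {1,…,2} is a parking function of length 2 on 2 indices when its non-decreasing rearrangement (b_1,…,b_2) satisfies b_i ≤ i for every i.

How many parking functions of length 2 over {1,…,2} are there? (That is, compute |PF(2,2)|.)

3

|PF(2,2)| = (3−2)·3^(2−1) = 1 · 3 = 3
Check (2,1) → sorted (1,2): b_i ≤ i ∀i, a PF.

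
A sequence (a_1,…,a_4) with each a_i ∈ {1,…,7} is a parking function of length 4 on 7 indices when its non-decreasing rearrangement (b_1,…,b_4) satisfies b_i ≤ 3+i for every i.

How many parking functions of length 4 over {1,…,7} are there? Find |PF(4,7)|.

2048

#PF = (7+1−4)·(7+1)^{4−1} = 4·512 = 2048 [KW]
E.g. (7,4,5,4) → sorted (4,4,5,7): b_i ≤ 3+i ∀i, a PF.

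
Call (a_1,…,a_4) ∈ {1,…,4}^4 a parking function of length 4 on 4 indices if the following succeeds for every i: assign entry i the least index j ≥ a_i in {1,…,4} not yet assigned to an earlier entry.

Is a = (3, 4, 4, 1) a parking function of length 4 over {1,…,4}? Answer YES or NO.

NO

Sorted: b = (1, 3, 4, 4).
  b_1=1 ≤ 1
  b_2=3 > 2
  fails at i=2 ⇒ NO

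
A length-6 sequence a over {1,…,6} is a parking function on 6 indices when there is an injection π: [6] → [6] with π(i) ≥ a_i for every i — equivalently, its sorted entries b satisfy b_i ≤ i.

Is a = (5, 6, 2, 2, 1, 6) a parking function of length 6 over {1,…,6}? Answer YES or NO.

Order a: b = (1, 2, 2, 5, 6, 6).
  b_1=1 ≤ 1
  b_2=2 ≤ 2
  b_3=2 ≤ 3
  b_4=5 > 4
  fails at i=4 ⇒ NO

NO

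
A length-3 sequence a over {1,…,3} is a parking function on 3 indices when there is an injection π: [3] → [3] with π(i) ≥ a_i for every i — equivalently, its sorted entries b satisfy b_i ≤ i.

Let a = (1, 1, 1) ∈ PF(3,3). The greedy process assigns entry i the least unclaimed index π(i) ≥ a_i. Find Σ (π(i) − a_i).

3

Σπ(i) = 1+…+3 = 6; Σa = 1+1+1 = 3; disp = 6−3 = 3.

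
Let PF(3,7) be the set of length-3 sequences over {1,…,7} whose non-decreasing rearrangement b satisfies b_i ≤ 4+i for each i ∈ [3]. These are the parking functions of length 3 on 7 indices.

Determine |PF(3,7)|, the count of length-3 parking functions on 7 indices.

320

|PF| = (7+1−3)·(7+1)^{3−1} = 5·64 = 320 [KW]
Example (7,3,2) → sorted (2,3,7): b_i ≤ 4+i ∀i, a PF.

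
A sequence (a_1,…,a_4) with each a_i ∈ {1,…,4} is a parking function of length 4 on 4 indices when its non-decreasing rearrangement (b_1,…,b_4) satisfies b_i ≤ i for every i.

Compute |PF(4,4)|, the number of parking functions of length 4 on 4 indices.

Count = 1·5^3 = 1 · 125 = 125 (Pollak)
E.g. (1,2,3,4) → sorted (1,2,3,4): b_i ≤ i ∀i, a PF.

125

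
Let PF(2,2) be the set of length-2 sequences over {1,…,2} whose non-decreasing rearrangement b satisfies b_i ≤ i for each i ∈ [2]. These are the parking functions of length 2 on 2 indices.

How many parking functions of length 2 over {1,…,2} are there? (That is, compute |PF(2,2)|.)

|PF| = (2−2+1)·(2+1)^(2−1) = 1·3 = 3 (Konheim–Weiss)
Example (1,2) → sorted (1,2): b_i ≤ i ∀i, a PF.

3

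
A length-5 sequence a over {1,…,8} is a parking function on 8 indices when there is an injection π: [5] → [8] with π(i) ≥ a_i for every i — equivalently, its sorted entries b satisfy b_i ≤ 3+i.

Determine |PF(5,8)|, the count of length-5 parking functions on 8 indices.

Count = (8−5+1)·(8+1)^(5−1) = 4×6561 = 26244 (Pollak)
Check (2,7,4,6,2) → sorted (2,2,4,6,7): b_i ≤ 3+i ∀i, a PF.

26244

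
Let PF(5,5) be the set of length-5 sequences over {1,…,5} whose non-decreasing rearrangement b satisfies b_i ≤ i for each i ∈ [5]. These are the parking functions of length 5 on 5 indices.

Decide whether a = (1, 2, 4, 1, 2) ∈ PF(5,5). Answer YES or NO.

Rearranged: b = (1, 1, 2, 2, 4).
  b_1=1 ≤ 1
  b_2=1 ≤ 2
  b_3=2 ≤ 3
  b_4=2 ≤ 4
  b_5=4 ≤ 5
All bounds hold ⇒ YES

YES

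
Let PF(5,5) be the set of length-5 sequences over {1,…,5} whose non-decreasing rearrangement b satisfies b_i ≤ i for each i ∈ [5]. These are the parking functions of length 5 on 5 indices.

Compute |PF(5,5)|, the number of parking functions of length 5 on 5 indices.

Count = (5−5+1)·(5+1)^(5−1) = 1·1296 = 1296 [KW]
Example (4,1,1,3,3) → sorted (1,1,3,3,4): b_i ≤ i ∀i, a PF.

1296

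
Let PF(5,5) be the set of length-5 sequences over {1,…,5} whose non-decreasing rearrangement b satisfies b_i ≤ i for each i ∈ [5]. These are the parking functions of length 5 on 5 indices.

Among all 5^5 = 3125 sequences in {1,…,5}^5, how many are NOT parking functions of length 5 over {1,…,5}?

1829

#PF = 1·6^4 = 1 · 1296 = 1296 [KW]
Example (4,4,4,5,4) → sorted (4,4,4,4,5): b_1=4>1, not a PF.
5^5 − 1296 = 3125 − 1296 = 1829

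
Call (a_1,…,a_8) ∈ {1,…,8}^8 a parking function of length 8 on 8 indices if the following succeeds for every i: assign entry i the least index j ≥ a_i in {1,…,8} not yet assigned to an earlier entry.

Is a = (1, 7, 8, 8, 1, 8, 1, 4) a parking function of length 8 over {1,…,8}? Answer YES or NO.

Order a: b = (1, 1, 1, 4, 7, 8, 8, 8).
  b_1=1 ≤ 1
  b_2=1 ≤ 2
  b_3=1 ≤ 3
  b_4=4 ≤ 4
  b_5=7 > 5
  fails at i=5 ⇒ NO

NO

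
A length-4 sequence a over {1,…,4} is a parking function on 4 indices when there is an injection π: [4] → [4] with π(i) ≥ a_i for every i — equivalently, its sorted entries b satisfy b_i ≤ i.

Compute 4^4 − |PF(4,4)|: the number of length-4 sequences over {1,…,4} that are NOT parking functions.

131

|PF| = (5−4)·5^(4−1) = 1×125 = 125 [KW]
Check (3,4,1,4) → sorted (1,3,4,4): b_2=3>2, not a PF.
So 256 − 125 = 131 fail.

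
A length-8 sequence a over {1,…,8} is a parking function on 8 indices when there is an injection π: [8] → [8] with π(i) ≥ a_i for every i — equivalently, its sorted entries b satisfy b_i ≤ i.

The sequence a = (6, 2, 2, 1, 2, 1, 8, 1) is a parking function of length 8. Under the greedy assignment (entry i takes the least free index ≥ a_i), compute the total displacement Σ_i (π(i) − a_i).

13

Σπ(i) = 1+…+8 = 36; Σa = 6+2+2+1+2+1+8+1 = 23; disp = 36−23 = 13.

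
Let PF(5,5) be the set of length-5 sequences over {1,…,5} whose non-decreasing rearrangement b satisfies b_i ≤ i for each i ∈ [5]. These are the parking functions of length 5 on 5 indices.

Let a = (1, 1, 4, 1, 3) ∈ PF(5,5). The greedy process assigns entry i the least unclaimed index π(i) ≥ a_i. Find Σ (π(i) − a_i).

5

Σπ = 15 ({1..5} each once); Σa = 1+1+4+1+3 = 10; disp = 15−10 = 5.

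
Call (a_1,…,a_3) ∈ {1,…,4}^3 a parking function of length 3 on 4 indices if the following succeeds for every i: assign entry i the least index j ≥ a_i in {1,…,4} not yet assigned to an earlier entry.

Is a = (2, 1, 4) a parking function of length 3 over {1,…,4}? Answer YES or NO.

Order a: b = (1, 2, 4).
  b_1=1 ≤ 2
  b_2=2 ≤ 3
  b_3=4 ≤ 4
All bounds hold ⇒ YES

YES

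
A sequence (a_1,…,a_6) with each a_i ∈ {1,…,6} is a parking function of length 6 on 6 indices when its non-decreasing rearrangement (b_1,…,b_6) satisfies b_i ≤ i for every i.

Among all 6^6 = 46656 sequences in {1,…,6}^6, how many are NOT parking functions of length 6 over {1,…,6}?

|PF(6,6)| = (6−6+1)·(6+1)^(6−1) = 1 · 16807 = 16807 (Pollak)
Example (3,2,3,6,3,4) → sorted (2,3,3,3,4,6): b_1=2>1, not a PF.
So 46656 − 16807 = 29849 fail.

29849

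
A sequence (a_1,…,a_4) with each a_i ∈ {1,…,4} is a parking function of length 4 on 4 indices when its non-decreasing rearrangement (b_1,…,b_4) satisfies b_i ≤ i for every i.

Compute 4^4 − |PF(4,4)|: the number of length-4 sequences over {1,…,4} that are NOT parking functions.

|PF| = (4+1−4)·(4+1)^{4−1} = 1×125 = 125 [KW]
Example (1,4,4,3) → sorted (1,3,4,4): b_2=3>2, not a PF.
4^4 − 125 = 256 − 125 = 131

131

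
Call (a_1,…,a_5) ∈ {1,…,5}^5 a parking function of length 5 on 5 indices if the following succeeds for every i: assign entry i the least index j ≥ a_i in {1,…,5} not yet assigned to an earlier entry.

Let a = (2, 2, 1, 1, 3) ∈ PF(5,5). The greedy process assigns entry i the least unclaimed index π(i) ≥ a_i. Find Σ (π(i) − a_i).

6

Σπ = 15 ({1..5} each once); Σa = 2+2+1+1+3 = 9; disp = 15−9 = 6.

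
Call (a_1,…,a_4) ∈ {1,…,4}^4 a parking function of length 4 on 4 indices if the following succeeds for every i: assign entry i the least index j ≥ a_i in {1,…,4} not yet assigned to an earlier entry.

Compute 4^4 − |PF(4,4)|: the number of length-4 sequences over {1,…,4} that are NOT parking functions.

131

Count = (4−4+1)·(4+1)^(4−1) = 1 · 125 = 125 (Pollak)
Check (1,4,3,3) → sorted (1,3,3,4): b_2=3>2, not a PF.
So 256 − 125 = 131 fail.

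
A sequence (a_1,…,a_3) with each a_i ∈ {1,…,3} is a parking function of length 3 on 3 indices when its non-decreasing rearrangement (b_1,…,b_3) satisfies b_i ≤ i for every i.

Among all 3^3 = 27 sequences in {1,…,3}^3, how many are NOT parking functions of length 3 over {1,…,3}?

#PF = (4−3)·4^(3−1) = 1×16 = 16 (Konheim–Weiss)
One tuple (3,3,3) → sorted (3,3,3): b_1=3>1, not a PF.
So 27 − 16 = 11 fail.

11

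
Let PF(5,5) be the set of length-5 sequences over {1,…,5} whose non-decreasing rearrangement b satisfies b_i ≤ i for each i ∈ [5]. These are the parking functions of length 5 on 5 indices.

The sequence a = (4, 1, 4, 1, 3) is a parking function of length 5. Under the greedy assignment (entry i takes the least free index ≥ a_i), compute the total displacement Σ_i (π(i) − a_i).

2

Σπ(i) = 1+…+5 = 15; Σa = 4+1+4+1+3 = 13; disp = 15−13 = 2.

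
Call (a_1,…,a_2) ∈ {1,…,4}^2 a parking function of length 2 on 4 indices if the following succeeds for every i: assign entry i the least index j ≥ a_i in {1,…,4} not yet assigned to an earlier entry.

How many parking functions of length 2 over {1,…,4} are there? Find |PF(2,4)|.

#PF = (4+1−2)·(4+1)^{2−1} = 3×5 = 15
One tuple (3,2) → sorted (2,3): b_i ≤ 2+i ∀i, a PF.

15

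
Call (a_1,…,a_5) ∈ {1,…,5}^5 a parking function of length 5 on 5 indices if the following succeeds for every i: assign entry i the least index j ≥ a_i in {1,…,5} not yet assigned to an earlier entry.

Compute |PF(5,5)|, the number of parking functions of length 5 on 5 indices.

1296

#PF = 1·6^4 = 1×1296 = 1296 (Konheim–Weiss)
E.g. (2,3,3,5,1) → sorted (1,2,3,3,5): b_i ≤ i ∀i, a PF.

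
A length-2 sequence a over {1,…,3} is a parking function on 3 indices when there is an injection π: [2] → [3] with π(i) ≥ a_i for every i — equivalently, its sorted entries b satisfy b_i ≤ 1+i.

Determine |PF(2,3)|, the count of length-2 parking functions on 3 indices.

8

Count = (4−2)·4^(2−1) = 2 · 4 = 8 (Pollak)
One tuple (3,1) → sorted (1,3): b_i ≤ 1+i ∀i, a PF.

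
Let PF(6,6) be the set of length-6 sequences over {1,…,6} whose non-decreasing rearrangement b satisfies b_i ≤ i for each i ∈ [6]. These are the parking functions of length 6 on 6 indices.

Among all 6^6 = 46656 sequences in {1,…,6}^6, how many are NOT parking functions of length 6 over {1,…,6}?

#PF = (6+1−6)·(6+1)^{6−1} = 1 · 16807 = 16807
One tuple (1,3,5,4,6,6) → sorted (1,3,4,5,6,6): b_2=3>2, not a PF.
Total 46656; non-PF = 46656−16807 = 29849

29849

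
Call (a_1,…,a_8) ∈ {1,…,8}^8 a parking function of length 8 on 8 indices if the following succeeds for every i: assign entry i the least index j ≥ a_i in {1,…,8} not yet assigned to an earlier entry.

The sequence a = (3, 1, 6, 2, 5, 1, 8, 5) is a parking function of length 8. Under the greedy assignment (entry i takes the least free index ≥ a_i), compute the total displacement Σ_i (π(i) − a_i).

5

Σπ = 36 ({1..8} each once); Σa = 3+1+6+2+5+1+8+5 = 31; disp = 36−31 = 5.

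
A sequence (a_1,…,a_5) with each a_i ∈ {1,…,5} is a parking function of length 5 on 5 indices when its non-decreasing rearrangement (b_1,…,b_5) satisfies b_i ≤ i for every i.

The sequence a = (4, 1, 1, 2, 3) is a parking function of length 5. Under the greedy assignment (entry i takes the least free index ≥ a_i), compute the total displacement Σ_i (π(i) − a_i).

4

Σπ = 15 ({1..5} each once); Σa = 4+1+1+2+3 = 11; disp = 15−11 = 4.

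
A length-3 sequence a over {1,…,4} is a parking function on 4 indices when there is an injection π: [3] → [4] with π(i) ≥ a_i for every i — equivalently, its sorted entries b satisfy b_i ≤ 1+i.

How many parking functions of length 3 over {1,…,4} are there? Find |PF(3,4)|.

50

#PF = (4−3+1)·(4+1)^(3−1) = 2×25 = 50 [KW]
One tuple (2,4,1) → sorted (1,2,4): b_i ≤ 1+i ∀i, a PF.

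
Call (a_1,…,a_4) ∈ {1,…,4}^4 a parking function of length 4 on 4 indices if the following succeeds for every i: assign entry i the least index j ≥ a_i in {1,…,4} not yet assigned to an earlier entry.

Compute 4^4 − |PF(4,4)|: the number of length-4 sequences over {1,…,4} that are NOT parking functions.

131

#PF = (4+1−4)·(4+1)^{4−1} = 1·125 = 125
Example (3,3,4,3) → sorted (3,3,3,4): b_1=3>1, not a PF.
4^4 − 125 = 256 − 125 = 131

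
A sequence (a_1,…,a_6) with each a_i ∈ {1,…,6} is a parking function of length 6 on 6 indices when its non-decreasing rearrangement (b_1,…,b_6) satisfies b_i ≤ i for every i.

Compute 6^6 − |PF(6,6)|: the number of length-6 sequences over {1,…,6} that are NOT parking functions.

|PF| = 1·7^5 = 1 · 16807 = 16807 (Pollak)
One tuple (6,6,6,5,5,5) → sorted (5,5,5,6,6,6): b_1=5>1, not a PF.
Total 46656; non-PF = 46656−16807 = 29849

29849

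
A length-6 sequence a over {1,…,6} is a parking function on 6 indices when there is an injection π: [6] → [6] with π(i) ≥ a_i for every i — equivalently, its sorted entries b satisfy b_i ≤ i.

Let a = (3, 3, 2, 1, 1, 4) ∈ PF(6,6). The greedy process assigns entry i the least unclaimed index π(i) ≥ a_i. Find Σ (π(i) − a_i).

7

Σπ(i) = 1+…+6 = 21; Σa = 3+3+2+1+1+4 = 14; disp = 21−14 = 7.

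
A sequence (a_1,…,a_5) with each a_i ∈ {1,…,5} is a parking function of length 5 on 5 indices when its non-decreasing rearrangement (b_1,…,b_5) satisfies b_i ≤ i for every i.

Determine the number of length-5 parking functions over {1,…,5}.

#PF = (6−5)·6^(5−1) = 1·1296 = 1296 (Pollak)
E.g. (1,1,2,3,4) → sorted (1,1,2,3,4): b_i ≤ i ∀i, a PF.

1296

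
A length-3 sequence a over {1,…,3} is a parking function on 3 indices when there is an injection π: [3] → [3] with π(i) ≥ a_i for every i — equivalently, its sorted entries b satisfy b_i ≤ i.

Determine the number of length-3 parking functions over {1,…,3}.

|PF(3,3)| = (3+1−3)·(3+1)^{3−1} = 1·16 = 16 (Pollak)
Check (1,3,2) → sorted (1,2,3): b_i ≤ i ∀i, a PF.

16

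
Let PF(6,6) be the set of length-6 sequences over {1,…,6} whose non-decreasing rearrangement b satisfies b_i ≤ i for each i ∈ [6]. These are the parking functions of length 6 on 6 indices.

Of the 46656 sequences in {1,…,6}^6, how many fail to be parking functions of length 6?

Count = 1·7^5 = 1·16807 = 16807 [KW]
One tuple (4,3,3,3,5,6) → sorted (3,3,3,4,5,6): b_1=3>1, not a PF.
6^6 − 16807 = 46656 − 16807 = 29849

29849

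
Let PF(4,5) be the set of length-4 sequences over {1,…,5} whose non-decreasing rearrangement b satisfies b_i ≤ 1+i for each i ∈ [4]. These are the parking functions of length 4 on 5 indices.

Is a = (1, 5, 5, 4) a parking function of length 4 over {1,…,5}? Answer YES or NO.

Order a: b = (1, 4, 5, 5).
  b_1=1 ≤ 2
  b_2=4 > 3
  fails at i=2 ⇒ NO

NO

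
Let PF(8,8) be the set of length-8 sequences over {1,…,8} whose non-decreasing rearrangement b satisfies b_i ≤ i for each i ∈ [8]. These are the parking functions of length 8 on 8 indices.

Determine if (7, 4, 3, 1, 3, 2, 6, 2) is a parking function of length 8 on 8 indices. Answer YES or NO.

Order a: b = (1, 2, 2, 3, 3, 4, 6, 7).
  b_1=1 ≤ 1
  b_2=2 ≤ 2
  b_3=2 ≤ 3
  b_4=3 ≤ 4
  b_5=3 ≤ 5
  b_6=4 ≤ 6
  b_7=6 ≤ 7
  b_8=7 ≤ 8
All bounds hold ⇒ YES

YES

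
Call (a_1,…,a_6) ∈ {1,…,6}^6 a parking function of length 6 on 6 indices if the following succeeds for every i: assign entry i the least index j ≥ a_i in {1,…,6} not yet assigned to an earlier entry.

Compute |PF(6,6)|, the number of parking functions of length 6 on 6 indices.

16807

#PF = 1·7^5 = 1 · 16807 = 16807
One tuple (4,3,2,4,4,1) → sorted (1,2,3,4,4,4): b_i ≤ i ∀i, a PF.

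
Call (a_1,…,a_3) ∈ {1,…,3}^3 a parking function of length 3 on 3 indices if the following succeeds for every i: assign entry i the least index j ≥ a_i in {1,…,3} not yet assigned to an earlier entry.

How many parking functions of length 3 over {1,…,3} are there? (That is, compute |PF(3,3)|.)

16

|PF(3,3)| = (3+1−3)·(3+1)^{3−1} = 1×16 = 16 (Konheim–Weiss)
Check (2,3,1) → sorted (1,2,3): b_i ≤ i ∀i, a PF.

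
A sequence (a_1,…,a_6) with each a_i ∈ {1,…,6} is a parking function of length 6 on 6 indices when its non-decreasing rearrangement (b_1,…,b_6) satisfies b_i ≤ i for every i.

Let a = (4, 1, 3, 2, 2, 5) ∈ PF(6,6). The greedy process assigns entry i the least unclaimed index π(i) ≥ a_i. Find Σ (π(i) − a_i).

Σπ = 21 ({1..6} each once); Σa = 4+1+3+2+2+5 = 17; disp = 21−17 = 4.

4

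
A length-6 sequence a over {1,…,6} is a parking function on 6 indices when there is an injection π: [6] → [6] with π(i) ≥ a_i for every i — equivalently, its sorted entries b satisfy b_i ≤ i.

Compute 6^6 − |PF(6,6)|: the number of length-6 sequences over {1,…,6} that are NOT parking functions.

29849

#PF = (6−6+1)·(6+1)^(6−1) = 1 · 16807 = 16807 (Pollak)
E.g. (1,5,5,5,1,5) → sorted (1,1,5,5,5,5): b_3=5>3, not a PF.
6^6 − 16807 = 46656 − 16807 = 29849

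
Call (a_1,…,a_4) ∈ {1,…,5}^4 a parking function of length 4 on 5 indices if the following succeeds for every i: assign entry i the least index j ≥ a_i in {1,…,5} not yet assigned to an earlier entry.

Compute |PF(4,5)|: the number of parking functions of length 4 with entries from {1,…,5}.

432

|PF| = 2·6^3 = 2·216 = 432
Check (3,3,1,1) → sorted (1,1,3,3): b_i ≤ 1+i ∀i, a PF.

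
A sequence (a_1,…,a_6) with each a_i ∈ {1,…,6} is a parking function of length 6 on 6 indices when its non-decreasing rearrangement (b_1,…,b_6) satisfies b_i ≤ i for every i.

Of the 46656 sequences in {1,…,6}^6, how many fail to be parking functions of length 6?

|PF(6,6)| = 1·7^5 = 1 · 16807 = 16807 (Konheim–Weiss)
One tuple (6,5,6,4,6,4) → sorted (4,4,5,6,6,6): b_1=4>1, not a PF.
Total 46656; non-PF = 46656−16807 = 29849

29849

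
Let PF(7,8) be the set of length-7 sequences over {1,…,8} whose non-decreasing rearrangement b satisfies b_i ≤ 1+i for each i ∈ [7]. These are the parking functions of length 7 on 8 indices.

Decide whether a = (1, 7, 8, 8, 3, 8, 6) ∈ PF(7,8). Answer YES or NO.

Rearranged: b = (1, 3, 6, 7, 8, 8, 8).
  b_1=1 ≤ 2
  b_2=3 ≤ 3
  b_3=6 > 4
  fails at i=3 ⇒ NO

NO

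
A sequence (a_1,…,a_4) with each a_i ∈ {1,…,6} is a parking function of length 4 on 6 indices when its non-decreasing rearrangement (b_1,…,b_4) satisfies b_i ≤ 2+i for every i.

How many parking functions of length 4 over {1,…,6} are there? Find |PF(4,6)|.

|PF| = (6+1−4)·(6+1)^{4−1} = 3×343 = 1029
Example (4,6,1,4) → sorted (1,4,4,6): b_i ≤ 2+i ∀i, a PF.

1029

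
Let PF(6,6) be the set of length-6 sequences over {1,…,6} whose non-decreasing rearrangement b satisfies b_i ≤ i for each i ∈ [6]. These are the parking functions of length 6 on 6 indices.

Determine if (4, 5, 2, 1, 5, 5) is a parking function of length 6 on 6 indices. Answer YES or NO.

NO

Sorted: b = (1, 2, 4, 5, 5, 5).
  b_1=1 ≤ 1
  b_2=2 ≤ 2
  b_3=4 > 3
  fails at i=3 ⇒ NO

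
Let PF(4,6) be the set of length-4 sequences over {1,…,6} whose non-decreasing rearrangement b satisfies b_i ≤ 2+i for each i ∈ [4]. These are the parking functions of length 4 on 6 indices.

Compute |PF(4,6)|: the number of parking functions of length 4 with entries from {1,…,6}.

#PF = 3·7^3 = 3 · 343 = 1029 (Konheim–Weiss)
Example (3,1,2,5) → sorted (1,2,3,5): b_i ≤ 2+i ∀i, a PF.

1029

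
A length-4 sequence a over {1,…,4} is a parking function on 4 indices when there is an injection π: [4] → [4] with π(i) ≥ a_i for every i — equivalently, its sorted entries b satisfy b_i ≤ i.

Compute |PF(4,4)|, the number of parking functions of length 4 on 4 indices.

|PF(4,4)| = 1·5^3 = 1×125 = 125 (Konheim–Weiss)
Example (1,2,4,2) → sorted (1,2,2,4): b_i ≤ i ∀i, a PF.

125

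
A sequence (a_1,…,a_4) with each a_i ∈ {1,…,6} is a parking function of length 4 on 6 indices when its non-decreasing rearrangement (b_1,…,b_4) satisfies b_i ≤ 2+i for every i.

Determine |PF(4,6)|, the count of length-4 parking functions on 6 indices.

1029

#PF = (7−4)·7^(4−1) = 3·343 = 1029 [KW]
Example (4,3,6,2) → sorted (2,3,4,6): b_i ≤ 2+i ∀i, a PF.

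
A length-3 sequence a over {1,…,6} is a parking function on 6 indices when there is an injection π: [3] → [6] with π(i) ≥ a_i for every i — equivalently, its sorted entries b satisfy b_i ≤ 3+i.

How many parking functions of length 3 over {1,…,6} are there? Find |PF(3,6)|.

196

|PF(3,6)| = (7−3)·7^(3−1) = 4×49 = 196
One tuple (4,2,3) → sorted (2,3,4): b_i ≤ 3+i ∀i, a PF.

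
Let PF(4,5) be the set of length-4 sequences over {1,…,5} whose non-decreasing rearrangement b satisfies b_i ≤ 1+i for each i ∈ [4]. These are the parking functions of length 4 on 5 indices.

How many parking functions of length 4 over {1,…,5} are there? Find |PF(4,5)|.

Count = (5−4+1)·(5+1)^(4−1) = 2 · 216 = 432 [KW]
E.g. (4,1,3,5) → sorted (1,3,4,5): b_i ≤ 1+i ∀i, a PF.

432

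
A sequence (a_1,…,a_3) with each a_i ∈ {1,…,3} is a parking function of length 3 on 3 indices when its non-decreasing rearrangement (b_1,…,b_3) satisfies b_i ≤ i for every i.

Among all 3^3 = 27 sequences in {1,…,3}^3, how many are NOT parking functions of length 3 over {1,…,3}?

#PF = (3+1−3)·(3+1)^{3−1} = 1·16 = 16 (Pollak)
Check (3,3,3) → sorted (3,3,3): b_1=3>1, not a PF.
Total 27; non-PF = 27−16 = 11

11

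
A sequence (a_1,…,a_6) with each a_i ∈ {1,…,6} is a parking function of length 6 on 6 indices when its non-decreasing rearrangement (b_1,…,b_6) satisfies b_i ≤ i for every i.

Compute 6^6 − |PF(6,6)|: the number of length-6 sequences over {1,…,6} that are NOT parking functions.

|PF| = (7−6)·7^(6−1) = 1·16807 = 16807 (Pollak)
E.g. (6,6,4,5,4,6) → sorted (4,4,5,6,6,6): b_1=4>1, not a PF.
6^6 − 16807 = 46656 − 16807 = 29849

29849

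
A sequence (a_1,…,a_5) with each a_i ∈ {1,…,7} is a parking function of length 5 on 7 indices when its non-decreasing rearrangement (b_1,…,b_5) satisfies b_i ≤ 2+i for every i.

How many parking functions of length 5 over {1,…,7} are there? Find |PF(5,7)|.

12288

|PF| = (7+1−5)·(7+1)^{5−1} = 3·4096 = 12288
Example (5,4,2,1,7) → sorted (1,2,4,5,7): b_i ≤ 2+i ∀i, a PF.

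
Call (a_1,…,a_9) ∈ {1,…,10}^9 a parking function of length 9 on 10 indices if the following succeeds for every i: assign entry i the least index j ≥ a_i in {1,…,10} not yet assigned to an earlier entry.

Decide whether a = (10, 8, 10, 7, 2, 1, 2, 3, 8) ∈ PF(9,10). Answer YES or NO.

Rearranged: b = (1, 2, 2, 3, 7, 8, 8, 10, 10).
  b_1=1 ≤ 2
  b_2=2 ≤ 3
  b_3=2 ≤ 4
  b_4=3 ≤ 5
  b_5=7 > 6
  fails at i=5 ⇒ NO

NO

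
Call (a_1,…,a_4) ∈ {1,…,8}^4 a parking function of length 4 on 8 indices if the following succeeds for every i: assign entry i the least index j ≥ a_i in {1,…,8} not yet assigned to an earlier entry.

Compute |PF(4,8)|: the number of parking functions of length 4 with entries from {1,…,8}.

#PF = (8+1−4)·(8+1)^{4−1} = 5·729 = 3645
Example (4,1,5,1) → sorted (1,1,4,5): b_i ≤ 4+i ∀i, a PF.

3645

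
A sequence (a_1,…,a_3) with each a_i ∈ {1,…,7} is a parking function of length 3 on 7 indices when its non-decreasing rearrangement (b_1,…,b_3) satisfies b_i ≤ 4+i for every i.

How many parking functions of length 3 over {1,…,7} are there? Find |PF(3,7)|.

320

|PF(3,7)| = (8−3)·8^(3−1) = 5 · 64 = 320 (Pollak)
E.g. (1,3,3) → sorted (1,3,3): b_i ≤ 4+i ∀i, a PF.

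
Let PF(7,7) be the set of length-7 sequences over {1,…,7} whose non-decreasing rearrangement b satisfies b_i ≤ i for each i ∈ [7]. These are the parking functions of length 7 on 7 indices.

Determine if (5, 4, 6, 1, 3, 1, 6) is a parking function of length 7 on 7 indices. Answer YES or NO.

YES

Order a: b = (1, 1, 3, 4, 5, 6, 6).
  b_1=1 ≤ 1
  b_2=1 ≤ 2
  b_3=3 ≤ 3
  b_4=4 ≤ 4
  b_5=5 ≤ 5
  b_6=6 ≤ 6
  b_7=6 ≤ 7
All bounds hold ⇒ YES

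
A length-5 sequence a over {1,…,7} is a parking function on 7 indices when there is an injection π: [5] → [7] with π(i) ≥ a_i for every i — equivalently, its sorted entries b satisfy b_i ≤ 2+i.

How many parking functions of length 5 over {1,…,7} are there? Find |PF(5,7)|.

|PF| = (7+1−5)·(7+1)^{5−1} = 3×4096 = 12288 [KW]
E.g. (1,1,4,3,1) → sorted (1,1,1,3,4): b_i ≤ 2+i ∀i, a PF.

12288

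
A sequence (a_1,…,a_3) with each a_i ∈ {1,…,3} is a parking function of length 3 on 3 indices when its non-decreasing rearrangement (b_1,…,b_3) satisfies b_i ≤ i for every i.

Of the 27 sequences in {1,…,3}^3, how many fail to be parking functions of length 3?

11

|PF(3,3)| = (4−3)·4^(3−1) = 1·16 = 16 (Pollak)
Example (3,3,3) → sorted (3,3,3): b_1=3>1, not a PF.
So 27 − 16 = 11 fail.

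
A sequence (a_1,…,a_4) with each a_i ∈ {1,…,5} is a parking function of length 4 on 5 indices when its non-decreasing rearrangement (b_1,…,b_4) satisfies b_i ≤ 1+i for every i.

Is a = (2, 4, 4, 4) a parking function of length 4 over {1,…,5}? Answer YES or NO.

Rearranged: b = (2, 4, 4, 4).
  b_1=2 ≤ 2
  b_2=4 > 3
  fails at i=2 ⇒ NO

NO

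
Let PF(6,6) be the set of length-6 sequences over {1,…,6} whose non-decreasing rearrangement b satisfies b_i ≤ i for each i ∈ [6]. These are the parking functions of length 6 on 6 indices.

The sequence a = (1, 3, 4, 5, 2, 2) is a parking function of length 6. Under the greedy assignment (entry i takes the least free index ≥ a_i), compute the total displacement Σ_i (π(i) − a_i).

Σπ = 21 ({1..6} each once); Σa = 1+3+4+5+2+2 = 17; disp = 21−17 = 4.

4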